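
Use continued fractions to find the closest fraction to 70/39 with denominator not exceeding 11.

9/5

Expand x = 70/39 as a continued fraction with the Euclidean algorithm:
  70 = 1*39 + 31, so a_0 = 1.
  39 = 1*31 + 8, so a_1 = 1.
  31 = 3*8 + 7, so a_2 = 3.
  8 = 1*7 + 1, so a_3 = 1.
  7 = 7*1 + 0, so a_4 = 7.
so x = [1; 1, 3, 1, 7].
Convergents (p_i = a_i*p_{i-1} + p_{i-2}, q_i = a_i*q_{i-1} + q_{i-2} with p_{-2}=0, p_{-1}=1, q_{-2}=1, q_{-1}=0), until the denominator exceeds 11:
  i=0: a_0=1, p_0 = 1*1 + 0 = 1, q_0 = 1*0 + 1 = 1.
  i=1: a_1=1, p_1 = 1*1 + 1 = 2, q_1 = 1*1 + 0 = 1.
  i=2: a_2=3, p_2 = 3*2 + 1 = 7, q_2 = 3*1 + 1 = 4.
  i=3: a_3=1, p_3 = 1*7 + 2 = 9, q_3 = 1*4 + 1 = 5.
  i=4: a_4=7, p_4 = 7*9 + 7 = 70, q_4 = 7*5 + 4 = 39.
q_4 = 39 > 11, so the last convergent with denominator <= 11 is p_3/q_3 = 9/5.
The closest fraction with denominator <= 11 is either p_3/q_3 or the intermediate fraction (k*p_3 + p_2)/(k*q_3 + q_2) with the largest k >= 1 whose denominator stays <= 11; these approach x as k grows, and every other convergent or intermediate fraction in range is farther away.
Largest k: floor((11 - q_2)/q_3) = floor((11 - 4)/5) = 1.
That gives (1*9 + 7)/(1*5 + 4) = 16/9.
Compare the errors: |x - 9/5| = |70*5 - 9*39|/(39*5) = 1/195, and |x - 16/9| = |70*9 - 16*39|/(39*9) = 6/351.
Cross-multiplying, 1*351 = 351 < 1170 = 6*195, so 1/195 is smaller: the convergent 9/5 is closer to x than 16/9.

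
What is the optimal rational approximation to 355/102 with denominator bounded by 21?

Expand x = 355/102 as a continued fraction with the Euclidean algorithm:
  355 = 3*102 + 49, so a_0 = 3.
  102 = 2*49 + 4, so a_1 = 2.
  49 = 12*4 + 1, so a_2 = 12.
  4 = 4*1 + 0, so a_3 = 4.
so x = [3; 2, 12, 4].
Convergents (p_i = a_i*p_{i-1} + p_{i-2}, q_i = a_i*q_{i-1} + q_{i-2} with p_{-2}=0, p_{-1}=1, q_{-2}=1, q_{-1}=0), until the denominator exceeds 21:
  i=0: a_0=3, p_0 = 3*1 + 0 = 3, q_0 = 3*0 + 1 = 1.
  i=1: a_1=2, p_1 = 2*3 + 1 = 7, q_1 = 2*1 + 0 = 2.
  i=2: a_2=12, p_2 = 12*7 + 3 = 87, q_2 = 12*2 + 1 = 25.
q_2 = 25 > 21, so the last convergent with denominator <= 21 is p_1/q_1 = 7/2.
The closest fraction with denominator <= 21 is either p_1/q_1 or the intermediate fraction (k*p_1 + p_0)/(k*q_1 + q_0) with the largest k >= 1 whose denominator stays <= 21; these approach x as k grows, and every other convergent or intermediate fraction in range is farther away.
Largest k: floor((21 - q_0)/q_1) = floor((21 - 1)/2) = 10.
That gives (10*7 + 3)/(10*2 + 1) = 73/21.
Compare the errors: |x - 7/2| = |355*2 - 7*102|/(102*2) = 4/204, and |x - 73/21| = |355*21 - 73*102|/(102*21) = 9/2142.
Cross-multiplying, 9*204 = 1836 < 8568 = 4*2142, so 9/2142 is smaller: the intermediate fraction 73/21 is closer to x than 7/2.

73/21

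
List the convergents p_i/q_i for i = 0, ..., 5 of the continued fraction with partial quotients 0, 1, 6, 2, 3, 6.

0/1, 1/1, 6/7, 13/15, 45/52, 283/327

Using the convergent recurrence p_i = a_i*p_{i-1} + p_{i-2}, q_i = a_i*q_{i-1} + q_{i-2} with p_{-2}=0, p_{-1}=1, q_{-2}=1, q_{-1}=0:
  i=0: a_0=0, p_0 = 0*1 + 0 = 0, q_0 = 0*0 + 1 = 1.
  i=1: a_1=1, p_1 = 1*0 + 1 = 1, q_1 = 1*1 + 0 = 1.
  i=2: a_2=6, p_2 = 6*1 + 0 = 6, q_2 = 6*1 + 1 = 7.
  i=3: a_3=2, p_3 = 2*6 + 1 = 13, q_3 = 2*7 + 1 = 15.
  i=4: a_4=3, p_4 = 3*13 + 6 = 45, q_4 = 3*15 + 7 = 52.
  i=5: a_5=6, p_5 = 6*45 + 13 = 283, q_5 = 6*52 + 15 = 327.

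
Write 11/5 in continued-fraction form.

[2; 5]

Run the Euclidean algorithm on 11 and 5; the successive quotients are the partial quotients a_0, a_1, ... (each step inverts the fractional part left over by the previous one):
  11 = 2*5 + 1, so a_0 = 2.
  5 = 5*1 + 0, so a_1 = 5.
The remainder reaches 0 after 2 divisions, so the expansion has 2 partial quotients, read off in order.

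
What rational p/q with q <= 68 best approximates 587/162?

221/61

Expand x = 587/162 as a continued fraction with the Euclidean algorithm:
  587 = 3*162 + 101, so a_0 = 3.
  162 = 1*101 + 61, so a_1 = 1.
  101 = 1*61 + 40, so a_2 = 1.
  61 = 1*40 + 21, so a_3 = 1.
  40 = 1*21 + 19, so a_4 = 1.
  21 = 1*19 + 2, so a_5 = 1.
  19 = 9*2 + 1, so a_6 = 9.
  2 = 2*1 + 0, so a_7 = 2.
so x = [3; 1, 1, 1, 1, 1, 9, 2].
Convergents (p_i = a_i*p_{i-1} + p_{i-2}, q_i = a_i*q_{i-1} + q_{i-2} with p_{-2}=0, p_{-1}=1, q_{-2}=1, q_{-1}=0), until the denominator exceeds 68:
  i=0: a_0=3, p_0 = 3*1 + 0 = 3, q_0 = 3*0 + 1 = 1.
  i=1: a_1=1, p_1 = 1*3 + 1 = 4, q_1 = 1*1 + 0 = 1.
  i=2: a_2=1, p_2 = 1*4 + 3 = 7, q_2 = 1*1 + 1 = 2.
  i=3: a_3=1, p_3 = 1*7 + 4 = 11, q_3 = 1*2 + 1 = 3.
  i=4: a_4=1, p_4 = 1*11 + 7 = 18, q_4 = 1*3 + 2 = 5.
  i=5: a_5=1, p_5 = 1*18 + 11 = 29, q_5 = 1*5 + 3 = 8.
  i=6: a_6=9, p_6 = 9*29 + 18 = 279, q_6 = 9*8 + 5 = 77.
q_6 = 77 > 68, so the last convergent with denominator <= 68 is p_5/q_5 = 29/8.
The closest fraction with denominator <= 68 is either p_5/q_5 or the intermediate fraction (k*p_5 + p_4)/(k*q_5 + q_4) with the largest k >= 1 whose denominator stays <= 68; these approach x as k grows, and every other convergent or intermediate fraction in range is farther away.
Largest k: floor((68 - q_4)/q_5) = floor((68 - 5)/8) = 7.
That gives (7*29 + 18)/(7*8 + 5) = 221/61.
Compare the errors: |x - 29/8| = |587*8 - 29*162|/(162*8) = 2/1296, and |x - 221/61| = |587*61 - 221*162|/(162*61) = 5/9882.
Cross-multiplying, 5*1296 = 6480 < 19764 = 2*9882, so 5/9882 is smaller: the intermediate fraction 221/61 is closer to x than 29/8.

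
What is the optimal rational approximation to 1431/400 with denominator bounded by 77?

Expand x = 1431/400 as a continued fraction with the Euclidean algorithm:
  1431 = 3*400 + 231, so a_0 = 3.
  400 = 1*231 + 169, so a_1 = 1.
  231 = 1*169 + 62, so a_2 = 1.
  169 = 2*62 + 45, so a_3 = 2.
  62 = 1*45 + 17, so a_4 = 1.
  45 = 2*17 + 11, so a_5 = 2.
  17 = 1*11 + 6, so a_6 = 1.
  11 = 1*6 + 5, so a_7 = 1.
  6 = 1*5 + 1, so a_8 = 1.
  5 = 5*1 + 0, so a_9 = 5.
so x = [3; 1, 1, 2, 1, 2, 1, 1, 1, 5].
Convergents (p_i = a_i*p_{i-1} + p_{i-2}, q_i = a_i*q_{i-1} + q_{i-2} with p_{-2}=0, p_{-1}=1, q_{-2}=1, q_{-1}=0), until the denominator exceeds 77:
  i=0: a_0=3, p_0 = 3*1 + 0 = 3, q_0 = 3*0 + 1 = 1.
  i=1: a_1=1, p_1 = 1*3 + 1 = 4, q_1 = 1*1 + 0 = 1.
  i=2: a_2=1, p_2 = 1*4 + 3 = 7, q_2 = 1*1 + 1 = 2.
  i=3: a_3=2, p_3 = 2*7 + 4 = 18, q_3 = 2*2 + 1 = 5.
  i=4: a_4=1, p_4 = 1*18 + 7 = 25, q_4 = 1*5 + 2 = 7.
  i=5: a_5=2, p_5 = 2*25 + 18 = 68, q_5 = 2*7 + 5 = 19.
  i=6: a_6=1, p_6 = 1*68 + 25 = 93, q_6 = 1*19 + 7 = 26.
  i=7: a_7=1, p_7 = 1*93 + 68 = 161, q_7 = 1*26 + 19 = 45.
  i=8: a_8=1, p_8 = 1*161 + 93 = 254, q_8 = 1*45 + 26 = 71.
  i=9: a_9=5, p_9 = 5*254 + 161 = 1431, q_9 = 5*71 + 45 = 400.
q_9 = 400 > 77, so the last convergent with denominator <= 77 is p_8/q_8 = 254/71.
The closest fraction with denominator <= 77 is either p_8/q_8 or the intermediate fraction (k*p_8 + p_7)/(k*q_8 + q_7) with the largest k >= 1 whose denominator stays <= 77; these approach x as k grows, and every other convergent or intermediate fraction in range is farther away.
Largest k: floor((77 - q_7)/q_8) = floor((77 - 45)/71) = 0.
Since k = 0, no intermediate fraction beyond p_8/q_8 has denominator <= 77, so the convergent 254/71 is the closest (its error is |1431*71 - 254*400|/(400*71) = 1/28400).

254/71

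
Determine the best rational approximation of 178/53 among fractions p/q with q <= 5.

10/3

Expand x = 178/53 as a continued fraction with the Euclidean algorithm:
  178 = 3*53 + 19, so a_0 = 3.
  53 = 2*19 + 15, so a_1 = 2.
  19 = 1*15 + 4, so a_2 = 1.
  15 = 3*4 + 3, so a_3 = 3.
  4 = 1*3 + 1, so a_4 = 1.
  3 = 3*1 + 0, so a_5 = 3.
so x = [3; 2, 1, 3, 1, 3].
Convergents (p_i = a_i*p_{i-1} + p_{i-2}, q_i = a_i*q_{i-1} + q_{i-2} with p_{-2}=0, p_{-1}=1, q_{-2}=1, q_{-1}=0), until the denominator exceeds 5:
  i=0: a_0=3, p_0 = 3*1 + 0 = 3, q_0 = 3*0 + 1 = 1.
  i=1: a_1=2, p_1 = 2*3 + 1 = 7, q_1 = 2*1 + 0 = 2.
  i=2: a_2=1, p_2 = 1*7 + 3 = 10, q_2 = 1*2 + 1 = 3.
  i=3: a_3=3, p_3 = 3*10 + 7 = 37, q_3 = 3*3 + 2 = 11.
q_3 = 11 > 5, so the last convergent with denominator <= 5 is p_2/q_2 = 10/3.
The closest fraction with denominator <= 5 is either p_2/q_2 or the intermediate fraction (k*p_2 + p_1)/(k*q_2 + q_1) with the largest k >= 1 whose denominator stays <= 5; these approach x as k grows, and every other convergent or intermediate fraction in range is farther away.
Largest k: floor((5 - q_1)/q_2) = floor((5 - 2)/3) = 1.
That gives (1*10 + 7)/(1*3 + 2) = 17/5.
Compare the errors: |x - 10/3| = |178*3 - 10*53|/(53*3) = 4/159, and |x - 17/5| = |178*5 - 17*53|/(53*5) = 11/265.
Cross-multiplying, 4*265 = 1060 < 1749 = 11*159, so 4/159 is smaller: the convergent 10/3 is closer to x than 17/5.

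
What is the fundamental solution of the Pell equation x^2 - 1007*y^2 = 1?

First expand sqrt(1007) as a continued fraction. With x_i = (sqrt(1007) + m_i)/d_i and (m_0, d_0) = (0, 1): a_0 = floor(sqrt(1007)) = 31, since 31^2 = 961 <= 1007 < 1024 = 32^2.
Iterate m_{i+1} = d_i*a_i - m_i, d_{i+1} = (1007 - m_{i+1}^2)/d_i, a_{i+1} = floor((a_0 + m_{i+1})/d_{i+1}):
  m_1 = 1*31 - 0 = 31, d_1 = (1007 - 31^2)/1 = 46/1 = 46, a_1 = floor((31 + 31)/46) = 1.
  m_2 = 46*1 - 31 = 15, d_2 = (1007 - 15^2)/46 = 782/46 = 17, a_2 = floor((31 + 15)/17) = 2.
  m_3 = 17*2 - 15 = 19, d_3 = (1007 - 19^2)/17 = 646/17 = 38, a_3 = floor((31 + 19)/38) = 1.
  m_4 = 38*1 - 19 = 19, d_4 = (1007 - 19^2)/38 = 646/38 = 17, a_4 = floor((31 + 19)/17) = 2.
  m_5 = 17*2 - 19 = 15, d_5 = (1007 - 15^2)/17 = 782/17 = 46, a_5 = floor((31 + 15)/46) = 1.
  m_6 = 46*1 - 15 = 31, d_6 = (1007 - 31^2)/46 = 46/46 = 1, a_6 = floor((31 + 31)/1) = 62.
  m_7 = 1*62 - 31 = 31, d_7 = (1007 - 31^2)/1 = 46/1 = 46: (m_7, d_7) = (m_1, d_1) = (31, 46), so from here the quotients repeat a_1, ..., a_6; the period length is 6.
So sqrt(1007) = [31; (1, 2, 1, 2, 1, 62)] with period length k = 6.
k is even, so the fundamental solution of x^2 - 1007y^2 = 1 is (p_{k-1}, q_{k-1}) = (p_5, q_5); compute convergents through index 5.
Convergents (p_i = a_i*p_{i-1} + p_{i-2}, q_i = a_i*q_{i-1} + q_{i-2} with p_{-2}=0, p_{-1}=1, q_{-2}=1, q_{-1}=0):
  i=0: a_0=31, p_0 = 31*1 + 0 = 31, q_0 = 31*0 + 1 = 1.
  i=1: a_1=1, p_1 = 1*31 + 1 = 32, q_1 = 1*1 + 0 = 1.
  i=2: a_2=2, p_2 = 2*32 + 31 = 95, q_2 = 2*1 + 1 = 3.
  i=3: a_3=1, p_3 = 1*95 + 32 = 127, q_3 = 1*3 + 1 = 4.
  i=4: a_4=2, p_4 = 2*127 + 95 = 349, q_4 = 2*4 + 3 = 11.
  i=5: a_5=1, p_5 = 1*349 + 127 = 476, q_5 = 1*11 + 4 = 15.
Check: 476^2 - 1007*15^2 = 226576 - 226575 = 1, so (x, y) = (476, 15) solves the equation, and by the theorem it is the least positive solution.

(x, y) = (476, 15)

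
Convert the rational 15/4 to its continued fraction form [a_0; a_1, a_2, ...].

Run the Euclidean algorithm on 15 and 4; the successive quotients are the partial quotients a_0, a_1, ... (each step inverts the fractional part left over by the previous one):
  15 = 3*4 + 3, so a_0 = 3.
  4 = 1*3 + 1, so a_1 = 1.
  3 = 3*1 + 0, so a_2 = 3.
The remainder reaches 0 after 3 divisions, so the expansion has 3 partial quotients, read off in order.

[3; 1, 3]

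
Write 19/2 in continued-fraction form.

Run the Euclidean algorithm on 19 and 2; the successive quotients are the partial quotients a_0, a_1, ... (each step inverts the fractional part left over by the previous one):
  19 = 9*2 + 1, so a_0 = 9.
  2 = 2*1 + 0, so a_1 = 2.
The remainder reaches 0 after 2 divisions, so the expansion has 2 partial quotients, read off in order.

[9; 2]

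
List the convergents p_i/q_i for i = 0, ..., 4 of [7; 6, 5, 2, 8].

Using the convergent recurrence p_i = a_i*p_{i-1} + p_{i-2}, q_i = a_i*q_{i-1} + q_{i-2} with p_{-2}=0, p_{-1}=1, q_{-2}=1, q_{-1}=0:
  i=0: a_0=7, p_0 = 7*1 + 0 = 7, q_0 = 7*0 + 1 = 1.
  i=1: a_1=6, p_1 = 6*7 + 1 = 43, q_1 = 6*1 + 0 = 6.
  i=2: a_2=5, p_2 = 5*43 + 7 = 222, q_2 = 5*6 + 1 = 31.
  i=3: a_3=2, p_3 = 2*222 + 43 = 487, q_3 = 2*31 + 6 = 68.
  i=4: a_4=8, p_4 = 8*487 + 222 = 4118, q_4 = 8*68 + 31 = 575.

7/1, 43/6, 222/31, 487/68, 4118/575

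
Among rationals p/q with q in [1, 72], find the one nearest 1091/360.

197/65

Expand x = 1091/360 as a continued fraction with the Euclidean algorithm:
  1091 = 3*360 + 11, so a_0 = 3.
  360 = 32*11 + 8, so a_1 = 32.
  11 = 1*8 + 3, so a_2 = 1.
  8 = 2*3 + 2, so a_3 = 2.
  3 = 1*2 + 1, so a_4 = 1.
  2 = 2*1 + 0, so a_5 = 2.
so x = [3; 32, 1, 2, 1, 2].
Convergents (p_i = a_i*p_{i-1} + p_{i-2}, q_i = a_i*q_{i-1} + q_{i-2} with p_{-2}=0, p_{-1}=1, q_{-2}=1, q_{-1}=0), until the denominator exceeds 72:
  i=0: a_0=3, p_0 = 3*1 + 0 = 3, q_0 = 3*0 + 1 = 1.
  i=1: a_1=32, p_1 = 32*3 + 1 = 97, q_1 = 32*1 + 0 = 32.
  i=2: a_2=1, p_2 = 1*97 + 3 = 100, q_2 = 1*32 + 1 = 33.
  i=3: a_3=2, p_3 = 2*100 + 97 = 297, q_3 = 2*33 + 32 = 98.
q_3 = 98 > 72, so the last convergent with denominator <= 72 is p_2/q_2 = 100/33.
The closest fraction with denominator <= 72 is either p_2/q_2 or the intermediate fraction (k*p_2 + p_1)/(k*q_2 + q_1) with the largest k >= 1 whose denominator stays <= 72; these approach x as k grows, and every other convergent or intermediate fraction in range is farther away.
Largest k: floor((72 - q_1)/q_2) = floor((72 - 32)/33) = 1.
That gives (1*100 + 97)/(1*33 + 32) = 197/65.
Compare the errors: |x - 100/33| = |1091*33 - 100*360|/(360*33) = 3/11880, and |x - 197/65| = |1091*65 - 197*360|/(360*65) = 5/23400.
Cross-multiplying, 5*11880 = 59400 < 70200 = 3*23400, so 5/23400 is smaller: the intermediate fraction 197/65 is closer to x than 100/33.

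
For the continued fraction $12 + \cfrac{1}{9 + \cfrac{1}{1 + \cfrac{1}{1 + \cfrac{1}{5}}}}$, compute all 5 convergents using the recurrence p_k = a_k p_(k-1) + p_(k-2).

Using the convergent recurrence p_i = a_i*p_{i-1} + p_{i-2}, q_i = a_i*q_{i-1} + q_{i-2} with p_{-2}=0, p_{-1}=1, q_{-2}=1, q_{-1}=0:
  i=0: a_0=12, p_0 = 12*1 + 0 = 12, q_0 = 12*0 + 1 = 1.
  i=1: a_1=9, p_1 = 9*12 + 1 = 109, q_1 = 9*1 + 0 = 9.
  i=2: a_2=1, p_2 = 1*109 + 12 = 121, q_2 = 1*9 + 1 = 10.
  i=3: a_3=1, p_3 = 1*121 + 109 = 230, q_3 = 1*10 + 9 = 19.
  i=4: a_4=5, p_4 = 5*230 + 121 = 1271, q_4 = 5*19 + 10 = 105.

12/1, 109/9, 121/10, 230/19, 1271/105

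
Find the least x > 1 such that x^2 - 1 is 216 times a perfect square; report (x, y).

First expand sqrt(216) as a continued fraction. With x_i = (sqrt(216) + m_i)/d_i and (m_0, d_0) = (0, 1): a_0 = floor(sqrt(216)) = 14, since 14^2 = 196 <= 216 < 225 = 15^2.
Iterate m_{i+1} = d_i*a_i - m_i, d_{i+1} = (216 - m_{i+1}^2)/d_i, a_{i+1} = floor((a_0 + m_{i+1})/d_{i+1}):
  m_1 = 1*14 - 0 = 14, d_1 = (216 - 14^2)/1 = 20/1 = 20, a_1 = floor((14 + 14)/20) = 1.
  m_2 = 20*1 - 14 = 6, d_2 = (216 - 6^2)/20 = 180/20 = 9, a_2 = floor((14 + 6)/9) = 2.
  m_3 = 9*2 - 6 = 12, d_3 = (216 - 12^2)/9 = 72/9 = 8, a_3 = floor((14 + 12)/8) = 3.
  m_4 = 8*3 - 12 = 12, d_4 = (216 - 12^2)/8 = 72/8 = 9, a_4 = floor((14 + 12)/9) = 2.
  m_5 = 9*2 - 12 = 6, d_5 = (216 - 6^2)/9 = 180/9 = 20, a_5 = floor((14 + 6)/20) = 1.
  m_6 = 20*1 - 6 = 14, d_6 = (216 - 14^2)/20 = 20/20 = 1, a_6 = floor((14 + 14)/1) = 28.
  m_7 = 1*28 - 14 = 14, d_7 = (216 - 14^2)/1 = 20/1 = 20: (m_7, d_7) = (m_1, d_1) = (14, 20), so from here the quotients repeat a_1, ..., a_6; the period length is 6.
So sqrt(216) = [14; (1, 2, 3, 2, 1, 28)] with period length k = 6.
k is even, so the fundamental solution of x^2 - 216y^2 = 1 is (p_{k-1}, q_{k-1}) = (p_5, q_5); compute convergents through index 5.
Convergents (p_i = a_i*p_{i-1} + p_{i-2}, q_i = a_i*q_{i-1} + q_{i-2} with p_{-2}=0, p_{-1}=1, q_{-2}=1, q_{-1}=0):
  i=0: a_0=14, p_0 = 14*1 + 0 = 14, q_0 = 14*0 + 1 = 1.
  i=1: a_1=1, p_1 = 1*14 + 1 = 15, q_1 = 1*1 + 0 = 1.
  i=2: a_2=2, p_2 = 2*15 + 14 = 44, q_2 = 2*1 + 1 = 3.
  i=3: a_3=3, p_3 = 3*44 + 15 = 147, q_3 = 3*3 + 1 = 10.
  i=4: a_4=2, p_4 = 2*147 + 44 = 338, q_4 = 2*10 + 3 = 23.
  i=5: a_5=1, p_5 = 1*338 + 147 = 485, q_5 = 1*23 + 10 = 33.
Check: 485^2 - 216*33^2 = 235225 - 235224 = 1, so (x, y) = (485, 33) solves the equation, and by the theorem it is the least positive solution.

(x, y) = (485, 33)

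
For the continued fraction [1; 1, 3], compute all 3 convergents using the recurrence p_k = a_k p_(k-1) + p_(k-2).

1/1, 2/1, 7/4

Using the convergent recurrence p_i = a_i*p_{i-1} + p_{i-2}, q_i = a_i*q_{i-1} + q_{i-2} with p_{-2}=0, p_{-1}=1, q_{-2}=1, q_{-1}=0:
  i=0: a_0=1, p_0 = 1*1 + 0 = 1, q_0 = 1*0 + 1 = 1.
  i=1: a_1=1, p_1 = 1*1 + 1 = 2, q_1 = 1*1 + 0 = 1.
  i=2: a_2=3, p_2 = 3*2 + 1 = 7, q_2 = 3*1 + 1 = 4.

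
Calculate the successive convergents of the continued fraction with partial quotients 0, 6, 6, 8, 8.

Using the convergent recurrence p_i = a_i*p_{i-1} + p_{i-2}, q_i = a_i*q_{i-1} + q_{i-2} with p_{-2}=0, p_{-1}=1, q_{-2}=1, q_{-1}=0:
  i=0: a_0=0, p_0 = 0*1 + 0 = 0, q_0 = 0*0 + 1 = 1.
  i=1: a_1=6, p_1 = 6*0 + 1 = 1, q_1 = 6*1 + 0 = 6.
  i=2: a_2=6, p_2 = 6*1 + 0 = 6, q_2 = 6*6 + 1 = 37.
  i=3: a_3=8, p_3 = 8*6 + 1 = 49, q_3 = 8*37 + 6 = 302.
  i=4: a_4=8, p_4 = 8*49 + 6 = 398, q_4 = 8*302 + 37 = 2453.

0/1, 1/6, 6/37, 49/302, 398/2453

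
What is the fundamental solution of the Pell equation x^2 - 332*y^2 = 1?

First expand sqrt(332) as a continued fraction. With x_i = (sqrt(332) + m_i)/d_i and (m_0, d_0) = (0, 1): a_0 = floor(sqrt(332)) = 18, since 18^2 = 324 <= 332 < 361 = 19^2.
Iterate m_{i+1} = d_i*a_i - m_i, d_{i+1} = (332 - m_{i+1}^2)/d_i, a_{i+1} = floor((a_0 + m_{i+1})/d_{i+1}):
  m_1 = 1*18 - 0 = 18, d_1 = (332 - 18^2)/1 = 8/1 = 8, a_1 = floor((18 + 18)/8) = 4.
  m_2 = 8*4 - 18 = 14, d_2 = (332 - 14^2)/8 = 136/8 = 17, a_2 = floor((18 + 14)/17) = 1.
  m_3 = 17*1 - 14 = 3, d_3 = (332 - 3^2)/17 = 323/17 = 19, a_3 = floor((18 + 3)/19) = 1.
  m_4 = 19*1 - 3 = 16, d_4 = (332 - 16^2)/19 = 76/19 = 4, a_4 = floor((18 + 16)/4) = 8.
  m_5 = 4*8 - 16 = 16, d_5 = (332 - 16^2)/4 = 76/4 = 19, a_5 = floor((18 + 16)/19) = 1.
  m_6 = 19*1 - 16 = 3, d_6 = (332 - 3^2)/19 = 323/19 = 17, a_6 = floor((18 + 3)/17) = 1.
  m_7 = 17*1 - 3 = 14, d_7 = (332 - 14^2)/17 = 136/17 = 8, a_7 = floor((18 + 14)/8) = 4.
  m_8 = 8*4 - 14 = 18, d_8 = (332 - 18^2)/8 = 8/8 = 1, a_8 = floor((18 + 18)/1) = 36.
  m_9 = 1*36 - 18 = 18, d_9 = (332 - 18^2)/1 = 8/1 = 8: (m_9, d_9) = (m_1, d_1) = (18, 8), so from here the quotients repeat a_1, ..., a_8; the period length is 8.
So sqrt(332) = [18; (4, 1, 1, 8, 1, 1, 4, 36)] with period length k = 8.
k is even, so the fundamental solution of x^2 - 332y^2 = 1 is (p_{k-1}, q_{k-1}) = (p_7, q_7); compute convergents through index 7.
Convergents (p_i = a_i*p_{i-1} + p_{i-2}, q_i = a_i*q_{i-1} + q_{i-2} with p_{-2}=0, p_{-1}=1, q_{-2}=1, q_{-1}=0):
  i=0: a_0=18, p_0 = 18*1 + 0 = 18, q_0 = 18*0 + 1 = 1.
  i=1: a_1=4, p_1 = 4*18 + 1 = 73, q_1 = 4*1 + 0 = 4.
  i=2: a_2=1, p_2 = 1*73 + 18 = 91, q_2 = 1*4 + 1 = 5.
  i=3: a_3=1, p_3 = 1*91 + 73 = 164, q_3 = 1*5 + 4 = 9.
  i=4: a_4=8, p_4 = 8*164 + 91 = 1403, q_4 = 8*9 + 5 = 77.
  i=5: a_5=1, p_5 = 1*1403 + 164 = 1567, q_5 = 1*77 + 9 = 86.
  i=6: a_6=1, p_6 = 1*1567 + 1403 = 2970, q_6 = 1*86 + 77 = 163.
  i=7: a_7=4, p_7 = 4*2970 + 1567 = 13447, q_7 = 4*163 + 86 = 738.
Check: 13447^2 - 332*738^2 = 180821809 - 180821808 = 1, so (x, y) = (13447, 738) solves the equation, and by the theorem it is the least positive solution.

(x, y) = (13447, 738)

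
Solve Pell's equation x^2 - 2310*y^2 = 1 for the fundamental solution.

(x, y) = (769, 16)

First expand sqrt(2310) as a continued fraction. With x_i = (sqrt(2310) + m_i)/d_i and (m_0, d_0) = (0, 1): a_0 = floor(sqrt(2310)) = 48, since 48^2 = 2304 <= 2310 < 2401 = 49^2.
Iterate m_{i+1} = d_i*a_i - m_i, d_{i+1} = (2310 - m_{i+1}^2)/d_i, a_{i+1} = floor((a_0 + m_{i+1})/d_{i+1}):
  m_1 = 1*48 - 0 = 48, d_1 = (2310 - 48^2)/1 = 6/1 = 6, a_1 = floor((48 + 48)/6) = 16.
  m_2 = 6*16 - 48 = 48, d_2 = (2310 - 48^2)/6 = 6/6 = 1, a_2 = floor((48 + 48)/1) = 96.
  m_3 = 1*96 - 48 = 48, d_3 = (2310 - 48^2)/1 = 6/1 = 6: (m_3, d_3) = (m_1, d_1) = (48, 6), so from here the quotients repeat a_1, a_2; the period length is 2.
So sqrt(2310) = [48; (16, 96)] with period length k = 2.
k is even, so the fundamental solution of x^2 - 2310y^2 = 1 is (p_{k-1}, q_{k-1}) = (p_1, q_1); compute convergents through index 1.
Convergents (p_i = a_i*p_{i-1} + p_{i-2}, q_i = a_i*q_{i-1} + q_{i-2} with p_{-2}=0, p_{-1}=1, q_{-2}=1, q_{-1}=0):
  i=0: a_0=48, p_0 = 48*1 + 0 = 48, q_0 = 48*0 + 1 = 1.
  i=1: a_1=16, p_1 = 16*48 + 1 = 769, q_1 = 16*1 + 0 = 16.
Check: 769^2 - 2310*16^2 = 591361 - 591360 = 1, so (x, y) = (769, 16) solves the equation, and by the theorem it is the least positive solution.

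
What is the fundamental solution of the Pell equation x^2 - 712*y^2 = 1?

(x, y) = (1601, 60)

First expand sqrt(712) as a continued fraction. With x_i = (sqrt(712) + m_i)/d_i and (m_0, d_0) = (0, 1): a_0 = floor(sqrt(712)) = 26, since 26^2 = 676 <= 712 < 729 = 27^2.
Iterate m_{i+1} = d_i*a_i - m_i, d_{i+1} = (712 - m_{i+1}^2)/d_i, a_{i+1} = floor((a_0 + m_{i+1})/d_{i+1}):
  m_1 = 1*26 - 0 = 26, d_1 = (712 - 26^2)/1 = 36/1 = 36, a_1 = floor((26 + 26)/36) = 1.
  m_2 = 36*1 - 26 = 10, d_2 = (712 - 10^2)/36 = 612/36 = 17, a_2 = floor((26 + 10)/17) = 2.
  m_3 = 17*2 - 10 = 24, d_3 = (712 - 24^2)/17 = 136/17 = 8, a_3 = floor((26 + 24)/8) = 6.
  m_4 = 8*6 - 24 = 24, d_4 = (712 - 24^2)/8 = 136/8 = 17, a_4 = floor((26 + 24)/17) = 2.
  m_5 = 17*2 - 24 = 10, d_5 = (712 - 10^2)/17 = 612/17 = 36, a_5 = floor((26 + 10)/36) = 1.
  m_6 = 36*1 - 10 = 26, d_6 = (712 - 26^2)/36 = 36/36 = 1, a_6 = floor((26 + 26)/1) = 52.
  m_7 = 1*52 - 26 = 26, d_7 = (712 - 26^2)/1 = 36/1 = 36: (m_7, d_7) = (m_1, d_1) = (26, 36), so from here the quotients repeat a_1, ..., a_6; the period length is 6.
So sqrt(712) = [26; (1, 2, 6, 2, 1, 52)] with period length k = 6.
k is even, so the fundamental solution of x^2 - 712y^2 = 1 is (p_{k-1}, q_{k-1}) = (p_5, q_5); compute convergents through index 5.
Convergents (p_i = a_i*p_{i-1} + p_{i-2}, q_i = a_i*q_{i-1} + q_{i-2} with p_{-2}=0, p_{-1}=1, q_{-2}=1, q_{-1}=0):
  i=0: a_0=26, p_0 = 26*1 + 0 = 26, q_0 = 26*0 + 1 = 1.
  i=1: a_1=1, p_1 = 1*26 + 1 = 27, q_1 = 1*1 + 0 = 1.
  i=2: a_2=2, p_2 = 2*27 + 26 = 80, q_2 = 2*1 + 1 = 3.
  i=3: a_3=6, p_3 = 6*80 + 27 = 507, q_3 = 6*3 + 1 = 19.
  i=4: a_4=2, p_4 = 2*507 + 80 = 1094, q_4 = 2*19 + 3 = 41.
  i=5: a_5=1, p_5 = 1*1094 + 507 = 1601, q_5 = 1*41 + 19 = 60.
Check: 1601^2 - 712*60^2 = 2563201 - 2563200 = 1, so (x, y) = (1601, 60) solves the equation, and by the theorem it is the least positive solution.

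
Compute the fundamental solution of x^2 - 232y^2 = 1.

First expand sqrt(232) as a continued fraction. With x_i = (sqrt(232) + m_i)/d_i and (m_0, d_0) = (0, 1): a_0 = floor(sqrt(232)) = 15, since 15^2 = 225 <= 232 < 256 = 16^2.
Iterate m_{i+1} = d_i*a_i - m_i, d_{i+1} = (232 - m_{i+1}^2)/d_i, a_{i+1} = floor((a_0 + m_{i+1})/d_{i+1}):
  m_1 = 1*15 - 0 = 15, d_1 = (232 - 15^2)/1 = 7/1 = 7, a_1 = floor((15 + 15)/7) = 4.
  m_2 = 7*4 - 15 = 13, d_2 = (232 - 13^2)/7 = 63/7 = 9, a_2 = floor((15 + 13)/9) = 3.
  m_3 = 9*3 - 13 = 14, d_3 = (232 - 14^2)/9 = 36/9 = 4, a_3 = floor((15 + 14)/4) = 7.
  m_4 = 4*7 - 14 = 14, d_4 = (232 - 14^2)/4 = 36/4 = 9, a_4 = floor((15 + 14)/9) = 3.
  m_5 = 9*3 - 14 = 13, d_5 = (232 - 13^2)/9 = 63/9 = 7, a_5 = floor((15 + 13)/7) = 4.
  m_6 = 7*4 - 13 = 15, d_6 = (232 - 15^2)/7 = 7/7 = 1, a_6 = floor((15 + 15)/1) = 30.
  m_7 = 1*30 - 15 = 15, d_7 = (232 - 15^2)/1 = 7/1 = 7: (m_7, d_7) = (m_1, d_1) = (15, 7), so from here the quotients repeat a_1, ..., a_6; the period length is 6.
So sqrt(232) = [15; (4, 3, 7, 3, 4, 30)] with period length k = 6.
k is even, so the fundamental solution of x^2 - 232y^2 = 1 is (p_{k-1}, q_{k-1}) = (p_5, q_5); compute convergents through index 5.
Convergents (p_i = a_i*p_{i-1} + p_{i-2}, q_i = a_i*q_{i-1} + q_{i-2} with p_{-2}=0, p_{-1}=1, q_{-2}=1, q_{-1}=0):
  i=0: a_0=15, p_0 = 15*1 + 0 = 15, q_0 = 15*0 + 1 = 1.
  i=1: a_1=4, p_1 = 4*15 + 1 = 61, q_1 = 4*1 + 0 = 4.
  i=2: a_2=3, p_2 = 3*61 + 15 = 198, q_2 = 3*4 + 1 = 13.
  i=3: a_3=7, p_3 = 7*198 + 61 = 1447, q_3 = 7*13 + 4 = 95.
  i=4: a_4=3, p_4 = 3*1447 + 198 = 4539, q_4 = 3*95 + 13 = 298.
  i=5: a_5=4, p_5 = 4*4539 + 1447 = 19603, q_5 = 4*298 + 95 = 1287.
Check: 19603^2 - 232*1287^2 = 384277609 - 384277608 = 1, so (x, y) = (19603, 1287) solves the equation, and by the theorem it is the least positive solution.

(x, y) = (19603, 1287)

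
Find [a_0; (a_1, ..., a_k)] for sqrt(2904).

Write x_i = (sqrt(2904) + m_i)/d_i with (m_0, d_0) = (0, 1). a_0 = floor(sqrt(2904)) = 53, since 53^2 = 2809 <= 2904 < 2916 = 54^2.
Iterate m_{i+1} = d_i*a_i - m_i, d_{i+1} = (2904 - m_{i+1}^2)/d_i, a_{i+1} = floor((a_0 + m_{i+1})/d_{i+1}):
  m_1 = 1*53 - 0 = 53, d_1 = (2904 - 53^2)/1 = 95/1 = 95, a_1 = floor((53 + 53)/95) = 1.
  m_2 = 95*1 - 53 = 42, d_2 = (2904 - 42^2)/95 = 1140/95 = 12, a_2 = floor((53 + 42)/12) = 7.
  m_3 = 12*7 - 42 = 42, d_3 = (2904 - 42^2)/12 = 1140/12 = 95, a_3 = floor((53 + 42)/95) = 1.
  m_4 = 95*1 - 42 = 53, d_4 = (2904 - 53^2)/95 = 95/95 = 1, a_4 = floor((53 + 53)/1) = 106.
  m_5 = 1*106 - 53 = 53, d_5 = (2904 - 53^2)/1 = 95/1 = 95: (m_5, d_5) = (m_1, d_1) = (53, 95), so from here the quotients repeat a_1, ..., a_4; the period length is 4.
Hence the expansion of sqrt(2904) is a_0 = 53 followed by the repeating block 1, 7, 1, 106 (period 4).

[53; (1, 7, 1, 106)]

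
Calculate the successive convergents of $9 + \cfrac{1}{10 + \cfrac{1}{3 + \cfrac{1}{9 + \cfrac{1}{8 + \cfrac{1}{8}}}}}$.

Using the convergent recurrence p_i = a_i*p_{i-1} + p_{i-2}, q_i = a_i*q_{i-1} + q_{i-2} with p_{-2}=0, p_{-1}=1, q_{-2}=1, q_{-1}=0:
  i=0: a_0=9, p_0 = 9*1 + 0 = 9, q_0 = 9*0 + 1 = 1.
  i=1: a_1=10, p_1 = 10*9 + 1 = 91, q_1 = 10*1 + 0 = 10.
  i=2: a_2=3, p_2 = 3*91 + 9 = 282, q_2 = 3*10 + 1 = 31.
  i=3: a_3=9, p_3 = 9*282 + 91 = 2629, q_3 = 9*31 + 10 = 289.
  i=4: a_4=8, p_4 = 8*2629 + 282 = 21314, q_4 = 8*289 + 31 = 2343.
  i=5: a_5=8, p_5 = 8*21314 + 2629 = 173141, q_5 = 8*2343 + 289 = 19033.

9/1, 91/10, 282/31, 2629/289, 21314/2343, 173141/19033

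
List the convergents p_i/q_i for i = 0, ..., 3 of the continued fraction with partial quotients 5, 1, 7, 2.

Using the convergent recurrence p_i = a_i*p_{i-1} + p_{i-2}, q_i = a_i*q_{i-1} + q_{i-2} with p_{-2}=0, p_{-1}=1, q_{-2}=1, q_{-1}=0:
  i=0: a_0=5, p_0 = 5*1 + 0 = 5, q_0 = 5*0 + 1 = 1.
  i=1: a_1=1, p_1 = 1*5 + 1 = 6, q_1 = 1*1 + 0 = 1.
  i=2: a_2=7, p_2 = 7*6 + 5 = 47, q_2 = 7*1 + 1 = 8.
  i=3: a_3=2, p_3 = 2*47 + 6 = 100, q_3 = 2*8 + 1 = 17.

5/1, 6/1, 47/8, 100/17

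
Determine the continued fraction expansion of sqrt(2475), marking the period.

[49; (1, 2, 1, 98)]

Write x_i = (sqrt(2475) + m_i)/d_i with (m_0, d_0) = (0, 1). a_0 = floor(sqrt(2475)) = 49, since 49^2 = 2401 <= 2475 < 2500 = 50^2.
Iterate m_{i+1} = d_i*a_i - m_i, d_{i+1} = (2475 - m_{i+1}^2)/d_i, a_{i+1} = floor((a_0 + m_{i+1})/d_{i+1}):
  m_1 = 1*49 - 0 = 49, d_1 = (2475 - 49^2)/1 = 74/1 = 74, a_1 = floor((49 + 49)/74) = 1.
  m_2 = 74*1 - 49 = 25, d_2 = (2475 - 25^2)/74 = 1850/74 = 25, a_2 = floor((49 + 25)/25) = 2.
  m_3 = 25*2 - 25 = 25, d_3 = (2475 - 25^2)/25 = 1850/25 = 74, a_3 = floor((49 + 25)/74) = 1.
  m_4 = 74*1 - 25 = 49, d_4 = (2475 - 49^2)/74 = 74/74 = 1, a_4 = floor((49 + 49)/1) = 98.
  m_5 = 1*98 - 49 = 49, d_5 = (2475 - 49^2)/1 = 74/1 = 74: (m_5, d_5) = (m_1, d_1) = (49, 74), so from here the quotients repeat a_1, ..., a_4; the period length is 4.
Hence the expansion of sqrt(2475) is a_0 = 49 followed by the repeating block 1, 2, 1, 98 (period 4).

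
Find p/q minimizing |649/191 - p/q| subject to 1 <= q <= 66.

Expand x = 649/191 as a continued fraction with the Euclidean algorithm:
  649 = 3*191 + 76, so a_0 = 3.
  191 = 2*76 + 39, so a_1 = 2.
  76 = 1*39 + 37, so a_2 = 1.
  39 = 1*37 + 2, so a_3 = 1.
  37 = 18*2 + 1, so a_4 = 18.
  2 = 2*1 + 0, so a_5 = 2.
so x = [3; 2, 1, 1, 18, 2].
Convergents (p_i = a_i*p_{i-1} + p_{i-2}, q_i = a_i*q_{i-1} + q_{i-2} with p_{-2}=0, p_{-1}=1, q_{-2}=1, q_{-1}=0), until the denominator exceeds 66:
  i=0: a_0=3, p_0 = 3*1 + 0 = 3, q_0 = 3*0 + 1 = 1.
  i=1: a_1=2, p_1 = 2*3 + 1 = 7, q_1 = 2*1 + 0 = 2.
  i=2: a_2=1, p_2 = 1*7 + 3 = 10, q_2 = 1*2 + 1 = 3.
  i=3: a_3=1, p_3 = 1*10 + 7 = 17, q_3 = 1*3 + 2 = 5.
  i=4: a_4=18, p_4 = 18*17 + 10 = 316, q_4 = 18*5 + 3 = 93.
q_4 = 93 > 66, so the last convergent with denominator <= 66 is p_3/q_3 = 17/5.
The closest fraction with denominator <= 66 is either p_3/q_3 or the intermediate fraction (k*p_3 + p_2)/(k*q_3 + q_2) with the largest k >= 1 whose denominator stays <= 66; these approach x as k grows, and every other convergent or intermediate fraction in range is farther away.
Largest k: floor((66 - q_2)/q_3) = floor((66 - 3)/5) = 12.
That gives (12*17 + 10)/(12*5 + 3) = 214/63.
Compare the errors: |x - 17/5| = |649*5 - 17*191|/(191*5) = 2/955, and |x - 214/63| = |649*63 - 214*191|/(191*63) = 13/12033.
Cross-multiplying, 13*955 = 12415 < 24066 = 2*12033, so 13/12033 is smaller: the intermediate fraction 214/63 is closer to x than 17/5.

214/63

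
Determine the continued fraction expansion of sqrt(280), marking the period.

Write x_i = (sqrt(280) + m_i)/d_i with (m_0, d_0) = (0, 1). a_0 = floor(sqrt(280)) = 16, since 16^2 = 256 <= 280 < 289 = 17^2.
Iterate m_{i+1} = d_i*a_i - m_i, d_{i+1} = (280 - m_{i+1}^2)/d_i, a_{i+1} = floor((a_0 + m_{i+1})/d_{i+1}):
  m_1 = 1*16 - 0 = 16, d_1 = (280 - 16^2)/1 = 24/1 = 24, a_1 = floor((16 + 16)/24) = 1.
  m_2 = 24*1 - 16 = 8, d_2 = (280 - 8^2)/24 = 216/24 = 9, a_2 = floor((16 + 8)/9) = 2.
  m_3 = 9*2 - 8 = 10, d_3 = (280 - 10^2)/9 = 180/9 = 20, a_3 = floor((16 + 10)/20) = 1.
  m_4 = 20*1 - 10 = 10, d_4 = (280 - 10^2)/20 = 180/20 = 9, a_4 = floor((16 + 10)/9) = 2.
  m_5 = 9*2 - 10 = 8, d_5 = (280 - 8^2)/9 = 216/9 = 24, a_5 = floor((16 + 8)/24) = 1.
  m_6 = 24*1 - 8 = 16, d_6 = (280 - 16^2)/24 = 24/24 = 1, a_6 = floor((16 + 16)/1) = 32.
  m_7 = 1*32 - 16 = 16, d_7 = (280 - 16^2)/1 = 24/1 = 24: (m_7, d_7) = (m_1, d_1) = (16, 24), so from here the quotients repeat a_1, ..., a_6; the period length is 6.
Hence the expansion of sqrt(280) is a_0 = 16 followed by the repeating block 1, 2, 1, 2, 1, 32 (period 6).

[16; (1, 2, 1, 2, 1, 32)]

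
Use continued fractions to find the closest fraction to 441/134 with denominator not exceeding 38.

Expand x = 441/134 as a continued fraction with the Euclidean algorithm:
  441 = 3*134 + 39, so a_0 = 3.
  134 = 3*39 + 17, so a_1 = 3.
  39 = 2*17 + 5, so a_2 = 2.
  17 = 3*5 + 2, so a_3 = 3.
  5 = 2*2 + 1, so a_4 = 2.
  2 = 2*1 + 0, so a_5 = 2.
so x = [3; 3, 2, 3, 2, 2].
Convergents (p_i = a_i*p_{i-1} + p_{i-2}, q_i = a_i*q_{i-1} + q_{i-2} with p_{-2}=0, p_{-1}=1, q_{-2}=1, q_{-1}=0), until the denominator exceeds 38:
  i=0: a_0=3, p_0 = 3*1 + 0 = 3, q_0 = 3*0 + 1 = 1.
  i=1: a_1=3, p_1 = 3*3 + 1 = 10, q_1 = 3*1 + 0 = 3.
  i=2: a_2=2, p_2 = 2*10 + 3 = 23, q_2 = 2*3 + 1 = 7.
  i=3: a_3=3, p_3 = 3*23 + 10 = 79, q_3 = 3*7 + 3 = 24.
  i=4: a_4=2, p_4 = 2*79 + 23 = 181, q_4 = 2*24 + 7 = 55.
q_4 = 55 > 38, so the last convergent with denominator <= 38 is p_3/q_3 = 79/24.
The closest fraction with denominator <= 38 is either p_3/q_3 or the intermediate fraction (k*p_3 + p_2)/(k*q_3 + q_2) with the largest k >= 1 whose denominator stays <= 38; these approach x as k grows, and every other convergent or intermediate fraction in range is farther away.
Largest k: floor((38 - q_2)/q_3) = floor((38 - 7)/24) = 1.
That gives (1*79 + 23)/(1*24 + 7) = 102/31.
Compare the errors: |x - 79/24| = |441*24 - 79*134|/(134*24) = 2/3216, and |x - 102/31| = |441*31 - 102*134|/(134*31) = 3/4154.
Cross-multiplying, 2*4154 = 8308 < 9648 = 3*3216, so 2/3216 is smaller: the convergent 79/24 is closer to x than 102/31.

79/24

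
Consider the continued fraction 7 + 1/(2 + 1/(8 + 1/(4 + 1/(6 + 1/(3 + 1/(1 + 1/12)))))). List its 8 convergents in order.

7/1, 15/2, 127/17, 523/70, 3265/437, 10318/1381, 13583/1818, 173314/23197

Using the convergent recurrence p_i = a_i*p_{i-1} + p_{i-2}, q_i = a_i*q_{i-1} + q_{i-2} with p_{-2}=0, p_{-1}=1, q_{-2}=1, q_{-1}=0:
  i=0: a_0=7, p_0 = 7*1 + 0 = 7, q_0 = 7*0 + 1 = 1.
  i=1: a_1=2, p_1 = 2*7 + 1 = 15, q_1 = 2*1 + 0 = 2.
  i=2: a_2=8, p_2 = 8*15 + 7 = 127, q_2 = 8*2 + 1 = 17.
  i=3: a_3=4, p_3 = 4*127 + 15 = 523, q_3 = 4*17 + 2 = 70.
  i=4: a_4=6, p_4 = 6*523 + 127 = 3265, q_4 = 6*70 + 17 = 437.
  i=5: a_5=3, p_5 = 3*3265 + 523 = 10318, q_5 = 3*437 + 70 = 1381.
  i=6: a_6=1, p_6 = 1*10318 + 3265 = 13583, q_6 = 1*1381 + 437 = 1818.
  i=7: a_7=12, p_7 = 12*13583 + 10318 = 173314, q_7 = 12*1818 + 1381 = 23197.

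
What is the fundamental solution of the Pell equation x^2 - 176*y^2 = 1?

First expand sqrt(176) as a continued fraction. With x_i = (sqrt(176) + m_i)/d_i and (m_0, d_0) = (0, 1): a_0 = floor(sqrt(176)) = 13, since 13^2 = 169 <= 176 < 196 = 14^2.
Iterate m_{i+1} = d_i*a_i - m_i, d_{i+1} = (176 - m_{i+1}^2)/d_i, a_{i+1} = floor((a_0 + m_{i+1})/d_{i+1}):
  m_1 = 1*13 - 0 = 13, d_1 = (176 - 13^2)/1 = 7/1 = 7, a_1 = floor((13 + 13)/7) = 3.
  m_2 = 7*3 - 13 = 8, d_2 = (176 - 8^2)/7 = 112/7 = 16, a_2 = floor((13 + 8)/16) = 1.
  m_3 = 16*1 - 8 = 8, d_3 = (176 - 8^2)/16 = 112/16 = 7, a_3 = floor((13 + 8)/7) = 3.
  m_4 = 7*3 - 8 = 13, d_4 = (176 - 13^2)/7 = 7/7 = 1, a_4 = floor((13 + 13)/1) = 26.
  m_5 = 1*26 - 13 = 13, d_5 = (176 - 13^2)/1 = 7/1 = 7: (m_5, d_5) = (m_1, d_1) = (13, 7), so from here the quotients repeat a_1, ..., a_4; the period length is 4.
So sqrt(176) = [13; (3, 1, 3, 26)] with period length k = 4.
k is even, so the fundamental solution of x^2 - 176y^2 = 1 is (p_{k-1}, q_{k-1}) = (p_3, q_3); compute convergents through index 3.
Convergents (p_i = a_i*p_{i-1} + p_{i-2}, q_i = a_i*q_{i-1} + q_{i-2} with p_{-2}=0, p_{-1}=1, q_{-2}=1, q_{-1}=0):
  i=0: a_0=13, p_0 = 13*1 + 0 = 13, q_0 = 13*0 + 1 = 1.
  i=1: a_1=3, p_1 = 3*13 + 1 = 40, q_1 = 3*1 + 0 = 3.
  i=2: a_2=1, p_2 = 1*40 + 13 = 53, q_2 = 1*3 + 1 = 4.
  i=3: a_3=3, p_3 = 3*53 + 40 = 199, q_3 = 3*4 + 3 = 15.
Check: 199^2 - 176*15^2 = 39601 - 39600 = 1, so (x, y) = (199, 15) solves the equation, and by the theorem it is the least positive solution.

(x, y) = (199, 15)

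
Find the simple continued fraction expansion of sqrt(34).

Write x_i = (sqrt(34) + m_i)/d_i with (m_0, d_0) = (0, 1). a_0 = floor(sqrt(34)) = 5, since 5^2 = 25 <= 34 < 36 = 6^2.
Iterate m_{i+1} = d_i*a_i - m_i, d_{i+1} = (34 - m_{i+1}^2)/d_i, a_{i+1} = floor((a_0 + m_{i+1})/d_{i+1}):
  m_1 = 1*5 - 0 = 5, d_1 = (34 - 5^2)/1 = 9/1 = 9, a_1 = floor((5 + 5)/9) = 1.
  m_2 = 9*1 - 5 = 4, d_2 = (34 - 4^2)/9 = 18/9 = 2, a_2 = floor((5 + 4)/2) = 4.
  m_3 = 2*4 - 4 = 4, d_3 = (34 - 4^2)/2 = 18/2 = 9, a_3 = floor((5 + 4)/9) = 1.
  m_4 = 9*1 - 4 = 5, d_4 = (34 - 5^2)/9 = 9/9 = 1, a_4 = floor((5 + 5)/1) = 10.
  m_5 = 1*10 - 5 = 5, d_5 = (34 - 5^2)/1 = 9/1 = 9: (m_5, d_5) = (m_1, d_1) = (5, 9), so from here the quotients repeat a_1, ..., a_4; the period length is 4.
Hence the expansion of sqrt(34) is a_0 = 5 followed by the repeating block 1, 4, 1, 10 (period 4).

[5; (1, 4, 1, 10)]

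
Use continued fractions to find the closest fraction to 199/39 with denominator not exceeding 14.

Expand x = 199/39 as a continued fraction with the Euclidean algorithm:
  199 = 5*39 + 4, so a_0 = 5.
  39 = 9*4 + 3, so a_1 = 9.
  4 = 1*3 + 1, so a_2 = 1.
  3 = 3*1 + 0, so a_3 = 3.
so x = [5; 9, 1, 3].
Convergents (p_i = a_i*p_{i-1} + p_{i-2}, q_i = a_i*q_{i-1} + q_{i-2} with p_{-2}=0, p_{-1}=1, q_{-2}=1, q_{-1}=0), until the denominator exceeds 14:
  i=0: a_0=5, p_0 = 5*1 + 0 = 5, q_0 = 5*0 + 1 = 1.
  i=1: a_1=9, p_1 = 9*5 + 1 = 46, q_1 = 9*1 + 0 = 9.
  i=2: a_2=1, p_2 = 1*46 + 5 = 51, q_2 = 1*9 + 1 = 10.
  i=3: a_3=3, p_3 = 3*51 + 46 = 199, q_3 = 3*10 + 9 = 39.
q_3 = 39 > 14, so the last convergent with denominator <= 14 is p_2/q_2 = 51/10.
The closest fraction with denominator <= 14 is either p_2/q_2 or the intermediate fraction (k*p_2 + p_1)/(k*q_2 + q_1) with the largest k >= 1 whose denominator stays <= 14; these approach x as k grows, and every other convergent or intermediate fraction in range is farther away.
Largest k: floor((14 - q_1)/q_2) = floor((14 - 9)/10) = 0.
Since k = 0, no intermediate fraction beyond p_2/q_2 has denominator <= 14, so the convergent 51/10 is the closest (its error is |199*10 - 51*39|/(39*10) = 1/390).

51/10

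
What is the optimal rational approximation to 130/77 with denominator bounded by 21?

27/16

Expand x = 130/77 as a continued fraction with the Euclidean algorithm:
  130 = 1*77 + 53, so a_0 = 1.
  77 = 1*53 + 24, so a_1 = 1.
  53 = 2*24 + 5, so a_2 = 2.
  24 = 4*5 + 4, so a_3 = 4.
  5 = 1*4 + 1, so a_4 = 1.
  4 = 4*1 + 0, so a_5 = 4.
so x = [1; 1, 2, 4, 1, 4].
Convergents (p_i = a_i*p_{i-1} + p_{i-2}, q_i = a_i*q_{i-1} + q_{i-2} with p_{-2}=0, p_{-1}=1, q_{-2}=1, q_{-1}=0), until the denominator exceeds 21:
  i=0: a_0=1, p_0 = 1*1 + 0 = 1, q_0 = 1*0 + 1 = 1.
  i=1: a_1=1, p_1 = 1*1 + 1 = 2, q_1 = 1*1 + 0 = 1.
  i=2: a_2=2, p_2 = 2*2 + 1 = 5, q_2 = 2*1 + 1 = 3.
  i=3: a_3=4, p_3 = 4*5 + 2 = 22, q_3 = 4*3 + 1 = 13.
  i=4: a_4=1, p_4 = 1*22 + 5 = 27, q_4 = 1*13 + 3 = 16.
  i=5: a_5=4, p_5 = 4*27 + 22 = 130, q_5 = 4*16 + 13 = 77.
q_5 = 77 > 21, so the last convergent with denominator <= 21 is p_4/q_4 = 27/16.
The closest fraction with denominator <= 21 is either p_4/q_4 or the intermediate fraction (k*p_4 + p_3)/(k*q_4 + q_3) with the largest k >= 1 whose denominator stays <= 21; these approach x as k grows, and every other convergent or intermediate fraction in range is farther away.
Largest k: floor((21 - q_3)/q_4) = floor((21 - 13)/16) = 0.
Since k = 0, no intermediate fraction beyond p_4/q_4 has denominator <= 21, so the convergent 27/16 is the closest (its error is |130*16 - 27*77|/(77*16) = 1/1232).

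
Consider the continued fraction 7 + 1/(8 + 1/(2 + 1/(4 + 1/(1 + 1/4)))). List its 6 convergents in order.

Using the convergent recurrence p_i = a_i*p_{i-1} + p_{i-2}, q_i = a_i*q_{i-1} + q_{i-2} with p_{-2}=0, p_{-1}=1, q_{-2}=1, q_{-1}=0:
  i=0: a_0=7, p_0 = 7*1 + 0 = 7, q_0 = 7*0 + 1 = 1.
  i=1: a_1=8, p_1 = 8*7 + 1 = 57, q_1 = 8*1 + 0 = 8.
  i=2: a_2=2, p_2 = 2*57 + 7 = 121, q_2 = 2*8 + 1 = 17.
  i=3: a_3=4, p_3 = 4*121 + 57 = 541, q_3 = 4*17 + 8 = 76.
  i=4: a_4=1, p_4 = 1*541 + 121 = 662, q_4 = 1*76 + 17 = 93.
  i=5: a_5=4, p_5 = 4*662 + 541 = 3189, q_5 = 4*93 + 76 = 448.

7/1, 57/8, 121/17, 541/76, 662/93, 3189/448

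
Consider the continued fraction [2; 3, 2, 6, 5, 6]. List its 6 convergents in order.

Using the convergent recurrence p_i = a_i*p_{i-1} + p_{i-2}, q_i = a_i*q_{i-1} + q_{i-2} with p_{-2}=0, p_{-1}=1, q_{-2}=1, q_{-1}=0:
  i=0: a_0=2, p_0 = 2*1 + 0 = 2, q_0 = 2*0 + 1 = 1.
  i=1: a_1=3, p_1 = 3*2 + 1 = 7, q_1 = 3*1 + 0 = 3.
  i=2: a_2=2, p_2 = 2*7 + 2 = 16, q_2 = 2*3 + 1 = 7.
  i=3: a_3=6, p_3 = 6*16 + 7 = 103, q_3 = 6*7 + 3 = 45.
  i=4: a_4=5, p_4 = 5*103 + 16 = 531, q_4 = 5*45 + 7 = 232.
  i=5: a_5=6, p_5 = 6*531 + 103 = 3289, q_5 = 6*232 + 45 = 1437.

2/1, 7/3, 16/7, 103/45, 531/232, 3289/1437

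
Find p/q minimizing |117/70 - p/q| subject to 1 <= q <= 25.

Expand x = 117/70 as a continued fraction with the Euclidean algorithm:
  117 = 1*70 + 47, so a_0 = 1.
  70 = 1*47 + 23, so a_1 = 1.
  47 = 2*23 + 1, so a_2 = 2.
  23 = 23*1 + 0, so a_3 = 23.
so x = [1; 1, 2, 23].
Convergents (p_i = a_i*p_{i-1} + p_{i-2}, q_i = a_i*q_{i-1} + q_{i-2} with p_{-2}=0, p_{-1}=1, q_{-2}=1, q_{-1}=0), until the denominator exceeds 25:
  i=0: a_0=1, p_0 = 1*1 + 0 = 1, q_0 = 1*0 + 1 = 1.
  i=1: a_1=1, p_1 = 1*1 + 1 = 2, q_1 = 1*1 + 0 = 1.
  i=2: a_2=2, p_2 = 2*2 + 1 = 5, q_2 = 2*1 + 1 = 3.
  i=3: a_3=23, p_3 = 23*5 + 2 = 117, q_3 = 23*3 + 1 = 70.
q_3 = 70 > 25, so the last convergent with denominator <= 25 is p_2/q_2 = 5/3.
The closest fraction with denominator <= 25 is either p_2/q_2 or the intermediate fraction (k*p_2 + p_1)/(k*q_2 + q_1) with the largest k >= 1 whose denominator stays <= 25; these approach x as k grows, and every other convergent or intermediate fraction in range is farther away.
Largest k: floor((25 - q_1)/q_2) = floor((25 - 1)/3) = 8.
That gives (8*5 + 2)/(8*3 + 1) = 42/25.
Compare the errors: |x - 5/3| = |117*3 - 5*70|/(70*3) = 1/210, and |x - 42/25| = |117*25 - 42*70|/(70*25) = 15/1750.
Cross-multiplying, 1*1750 = 1750 < 3150 = 15*210, so 1/210 is smaller: the convergent 5/3 is closer to x than 42/25.

5/3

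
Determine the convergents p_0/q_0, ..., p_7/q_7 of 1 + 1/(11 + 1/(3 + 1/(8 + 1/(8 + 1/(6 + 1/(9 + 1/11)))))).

1/1, 12/11, 37/34, 308/283, 2501/2298, 15314/14071, 140327/128937, 1558911/1432378

Using the convergent recurrence p_i = a_i*p_{i-1} + p_{i-2}, q_i = a_i*q_{i-1} + q_{i-2} with p_{-2}=0, p_{-1}=1, q_{-2}=1, q_{-1}=0:
  i=0: a_0=1, p_0 = 1*1 + 0 = 1, q_0 = 1*0 + 1 = 1.
  i=1: a_1=11, p_1 = 11*1 + 1 = 12, q_1 = 11*1 + 0 = 11.
  i=2: a_2=3, p_2 = 3*12 + 1 = 37, q_2 = 3*11 + 1 = 34.
  i=3: a_3=8, p_3 = 8*37 + 12 = 308, q_3 = 8*34 + 11 = 283.
  i=4: a_4=8, p_4 = 8*308 + 37 = 2501, q_4 = 8*283 + 34 = 2298.
  i=5: a_5=6, p_5 = 6*2501 + 308 = 15314, q_5 = 6*2298 + 283 = 14071.
  i=6: a_6=9, p_6 = 9*15314 + 2501 = 140327, q_6 = 9*14071 + 2298 = 128937.
  i=7: a_7=11, p_7 = 11*140327 + 15314 = 1558911, q_7 = 11*128937 + 14071 = 1432378.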